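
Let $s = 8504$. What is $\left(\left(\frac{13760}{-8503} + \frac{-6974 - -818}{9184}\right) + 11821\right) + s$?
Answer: $\frac{396758019523}{19522888} \approx 20323.0$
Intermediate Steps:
$\left(\left(\frac{13760}{-8503} + \frac{-6974 - -818}{9184}\right) + 11821\right) + s = \left(\left(\frac{13760}{-8503} + \frac{-6974 - -818}{9184}\right) + 11821\right) + 8504 = \left(\left(13760 \left(- \frac{1}{8503}\right) + \left(-6974 + 818\right) \frac{1}{9184}\right) + 11821\right) + 8504 = \left(\left(- \frac{13760}{8503} - \frac{1539}{2296}\right) + 11821\right) + 8504 = \left(- \frac{44679077}{19522888} + 11821\right) + 8504 = \frac{230735379971}{19522888} + 8504 = \frac{396758019523}{19522888}$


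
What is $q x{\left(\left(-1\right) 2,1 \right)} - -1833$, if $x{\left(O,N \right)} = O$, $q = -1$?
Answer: $1835$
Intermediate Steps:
$q x{\left(\left(-1\right) 2,1 \right)} - -1833 = - \left(-1\right) 2 - -1833 = \left(-1\right) \left(-2\right) + 1833 = 2 + 1833 = 1835$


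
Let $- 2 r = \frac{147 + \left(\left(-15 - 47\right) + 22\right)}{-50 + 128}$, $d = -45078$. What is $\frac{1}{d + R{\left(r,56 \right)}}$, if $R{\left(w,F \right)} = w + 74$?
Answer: $- \frac{156}{7020731} \approx -2.222 \cdot 10^{-5}$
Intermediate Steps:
$r = - \frac{107}{156}$ ($r = - \frac{\left(147 + \left(\left(-15 - 47\right) + 22\right)\right) \frac{1}{-50 + 128}}{2} = - \frac{\left(147 + \left(-62 + 22\right)\right) \frac{1}{78}}{2} = - \frac{\left(147 - 40\right) \frac{1}{78}}{2} = - \frac{107 \cdot \frac{1}{78}}{2} = \left(- \frac{1}{2}\right) \frac{107}{78} = - \frac{107}{156} \approx -0.6859$)
$R{\left(w,F \right)} = 74 + w$
$\frac{1}{d + R{\left(r,56 \right)}} = \frac{1}{-45078 + \left(74 - \frac{107}{156}\right)} = \frac{1}{-45078 + \frac{11437}{156}} = \frac{1}{- \frac{7020731}{156}} = - \frac{156}{7020731}$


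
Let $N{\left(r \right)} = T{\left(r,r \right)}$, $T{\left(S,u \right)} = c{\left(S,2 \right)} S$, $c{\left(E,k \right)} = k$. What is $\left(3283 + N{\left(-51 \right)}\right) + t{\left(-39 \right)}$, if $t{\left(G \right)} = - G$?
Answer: $3220$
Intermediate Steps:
$T{\left(S,u \right)} = 2 S$
$N{\left(r \right)} = 2 r$
$\left(3283 + N{\left(-51 \right)}\right) + t{\left(-39 \right)} = \left(3283 + 2 \left(-51\right)\right) - -39 = \left(3283 - 102\right) + 39 = 3181 + 39 = 3220$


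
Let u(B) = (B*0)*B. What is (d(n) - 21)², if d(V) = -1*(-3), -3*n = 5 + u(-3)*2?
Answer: 324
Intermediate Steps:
u(B) = 0 (u(B) = 0*B = 0)
n = -5/3 (n = -(5 + 0*2)/3 = -(5 + 0)/3 = -⅓*5 = -5/3 ≈ -1.6667)
d(V) = 3
(d(n) - 21)² = (3 - 21)² = (-18)² = 324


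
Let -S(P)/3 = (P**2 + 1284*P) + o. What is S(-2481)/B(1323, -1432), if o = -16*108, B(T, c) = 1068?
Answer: -2968029/356 ≈ -8337.2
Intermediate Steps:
o = -1728
S(P) = 5184 - 3852*P - 3*P**2 (S(P) = -3*((P**2 + 1284*P) - 1728) = -3*(-1728 + P**2 + 1284*P) = 5184 - 3852*P - 3*P**2)
S(-2481)/B(1323, -1432) = (5184 - 3852*(-2481) - 3*(-2481)**2)/1068 = (5184 + 9556812 - 3*6155361)*(1/1068) = (5184 + 9556812 - 18466083)*(1/1068) = -8904087*1/1068 = -2968029/356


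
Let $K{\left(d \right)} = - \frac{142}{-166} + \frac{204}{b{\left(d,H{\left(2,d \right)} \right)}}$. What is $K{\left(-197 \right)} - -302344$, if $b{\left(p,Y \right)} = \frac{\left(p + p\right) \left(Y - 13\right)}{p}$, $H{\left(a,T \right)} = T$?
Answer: $\frac{878310394}{2905} \approx 3.0234 \cdot 10^{5}$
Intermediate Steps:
$b{\left(p,Y \right)} = -26 + 2 Y$ ($b{\left(p,Y \right)} = \frac{2 p \left(-13 + Y\right)}{p} = -26 + 2 Y$)
$K{\left(d \right)} = \frac{71}{83} + \frac{204}{-26 + 2 d}$ ($K{\left(d \right)} = - \frac{142}{-166} + \frac{204}{-26 + 2 d} = \left(-142\right) \left(- \frac{1}{166}\right) + \frac{204}{-26 + 2 d} = \frac{71}{83} + \frac{204}{-26 + 2 d}$)
$K{\left(-197 \right)} - -302344 = \frac{7543 + 71 \left(-197\right)}{83 \left(-13 - 197\right)} - -302344 = \frac{7543 - 13987}{83 \left(-210\right)} + 302344 = \frac{1}{83} \left(- \frac{1}{210}\right) \left(-6444\right) + 302344 = \frac{1074}{2905} + 302344 = \frac{878310394}{2905}$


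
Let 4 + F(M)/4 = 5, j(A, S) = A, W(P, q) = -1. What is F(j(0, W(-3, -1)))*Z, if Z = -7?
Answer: -28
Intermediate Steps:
F(M) = 4 (F(M) = -16 + 4*5 = -16 + 20 = 4)
F(j(0, W(-3, -1)))*Z = 4*(-7) = -28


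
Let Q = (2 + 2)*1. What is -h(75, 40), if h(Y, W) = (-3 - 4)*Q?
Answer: 28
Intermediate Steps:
Q = 4 (Q = 4*1 = 4)
h(Y, W) = -28 (h(Y, W) = (-3 - 4)*4 = -7*4 = -28)
-h(75, 40) = -1*(-28) = 28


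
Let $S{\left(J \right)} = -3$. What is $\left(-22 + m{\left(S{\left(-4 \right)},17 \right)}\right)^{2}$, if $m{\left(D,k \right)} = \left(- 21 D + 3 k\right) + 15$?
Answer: $11449$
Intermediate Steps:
$m{\left(D,k \right)} = 15 - 21 D + 3 k$
$\left(-22 + m{\left(S{\left(-4 \right)},17 \right)}\right)^{2} = \left(-22 + \left(15 - -63 + 3 \cdot 17\right)\right)^{2} = \left(-22 + \left(15 + 63 + 51\right)\right)^{2} = \left(-22 + 129\right)^{2} = 107^{2} = 11449$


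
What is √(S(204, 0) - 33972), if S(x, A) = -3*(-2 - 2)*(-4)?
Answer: 18*I*√105 ≈ 184.45*I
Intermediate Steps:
S(x, A) = -48 (S(x, A) = -3*(-4)*(-4) = 12*(-4) = -48)
√(S(204, 0) - 33972) = √(-48 - 33972) = √(-34020) = 18*I*√105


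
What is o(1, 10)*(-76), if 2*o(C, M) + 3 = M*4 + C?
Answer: -1444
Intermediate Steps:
o(C, M) = -3/2 + C/2 + 2*M (o(C, M) = -3/2 + (M*4 + C)/2 = -3/2 + (4*M + C)/2 = -3/2 + (C + 4*M)/2 = -3/2 + (C/2 + 2*M) = -3/2 + C/2 + 2*M)
o(1, 10)*(-76) = (-3/2 + (1/2)*1 + 2*10)*(-76) = (-3/2 + 1/2 + 20)*(-76) = 19*(-76) = -1444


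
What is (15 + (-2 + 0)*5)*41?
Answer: 205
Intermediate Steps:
(15 + (-2 + 0)*5)*41 = (15 - 2*5)*41 = (15 - 10)*41 = 5*41 = 205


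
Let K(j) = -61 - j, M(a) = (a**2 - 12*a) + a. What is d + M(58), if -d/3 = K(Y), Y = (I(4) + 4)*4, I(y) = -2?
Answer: 2933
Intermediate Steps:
Y = 8 (Y = (-2 + 4)*4 = 2*4 = 8)
M(a) = a**2 - 11*a
d = 207 (d = -3*(-61 - 1*8) = -3*(-61 - 8) = -3*(-69) = 207)
d + M(58) = 207 + 58*(-11 + 58) = 207 + 58*47 = 207 + 2726 = 2933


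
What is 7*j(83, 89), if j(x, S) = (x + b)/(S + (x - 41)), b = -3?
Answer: 560/131 ≈ 4.2748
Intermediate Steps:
j(x, S) = (-3 + x)/(-41 + S + x) (j(x, S) = (x - 3)/(S + (x - 41)) = (-3 + x)/(S + (-41 + x)) = (-3 + x)/(-41 + S + x))
7*j(83, 89) = 7*((-3 + 83)/(-41 + 89 + 83)) = 7*(80/131) = 560/131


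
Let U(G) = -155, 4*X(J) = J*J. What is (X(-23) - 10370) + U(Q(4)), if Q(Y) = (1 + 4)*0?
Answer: -41571/4 ≈ -10393.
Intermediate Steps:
X(J) = J**2/4 (X(J) = (J*J)/4 = J**2/4)
Q(Y) = 0 (Q(Y) = 5*0 = 0)
(X(-23) - 10370) + U(Q(4)) = ((1/4)*(-23)**2 - 10370) - 155 = ((1/4)*529 - 10370) - 155 = (529/4 - 10370) - 155 = -40951/4 - 155 = -41571/4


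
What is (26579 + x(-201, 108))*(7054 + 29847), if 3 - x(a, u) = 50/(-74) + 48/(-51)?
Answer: 617025126595/629 ≈ 9.8096e+8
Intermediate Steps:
x(a, u) = 2904/629 (x(a, u) = 3 - (50/(-74) + 48/(-51)) = 3 - (50*(-1/74) + 48*(-1/51)) = 3 - (-25/37 - 16/17) = 3 - 1*(-1017/629) = 3 + 1017/629 = 2904/629)
(26579 + x(-201, 108))*(7054 + 29847) = (26579 + 2904/629)*(7054 + 29847) = (16721095/629)*36901 = 617025126595/629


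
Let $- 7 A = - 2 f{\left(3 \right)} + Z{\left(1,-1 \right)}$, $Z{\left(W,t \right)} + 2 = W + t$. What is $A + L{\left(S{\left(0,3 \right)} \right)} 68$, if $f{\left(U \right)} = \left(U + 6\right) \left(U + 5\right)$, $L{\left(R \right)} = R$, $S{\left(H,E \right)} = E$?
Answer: $\frac{1574}{7} \approx 224.86$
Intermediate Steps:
$Z{\left(W,t \right)} = -2 + W + t$ ($Z{\left(W,t \right)} = -2 + \left(W + t\right) = -2 + W + t$)
$f{\left(U \right)} = \left(5 + U\right) \left(6 + U\right)$ ($f{\left(U \right)} = \left(6 + U\right) \left(5 + U\right) = \left(5 + U\right) \left(6 + U\right)$)
$A = \frac{146}{7}$ ($A = - \frac{- 2 \left(30 + 3^{2} + 11 \cdot 3\right) - 2}{7} = - \frac{- 2 \left(30 + 9 + 33\right) - 2}{7} = - \frac{\left(-2\right) 72 - 2}{7} = - \frac{-144 - 2}{7} = \left(- \frac{1}{7}\right) \left(-146\right) = \frac{146}{7} \approx 20.857$)
$A + L{\left(S{\left(0,3 \right)} \right)} 68 = \frac{146}{7} + 3 \cdot 68 = \frac{146}{7} + 204 = \frac{1574}{7}$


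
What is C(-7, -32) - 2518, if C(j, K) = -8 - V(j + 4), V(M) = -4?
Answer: -2522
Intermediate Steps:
C(j, K) = -4 (C(j, K) = -8 - 1*(-4) = -8 + 4 = -4)
C(-7, -32) - 2518 = -4 - 2518 = -2522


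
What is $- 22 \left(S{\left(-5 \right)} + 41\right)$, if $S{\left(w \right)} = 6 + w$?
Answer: $-924$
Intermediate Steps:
$- 22 \left(S{\left(-5 \right)} + 41\right) = - 22 \left(\left(6 - 5\right) + 41\right) = - 22 \left(1 + 41\right) = \left(-22\right) 42 = -924$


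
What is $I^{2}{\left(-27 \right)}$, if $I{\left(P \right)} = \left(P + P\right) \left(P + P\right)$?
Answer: $8503056$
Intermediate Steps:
$I{\left(P \right)} = 4 P^{2}$ ($I{\left(P \right)} = 2 P 2 P = 4 P^{2}$)
$I^{2}{\left(-27 \right)} = \left(4 \left(-27\right)^{2}\right)^{2} = \left(4 \cdot 729\right)^{2} = 2916^{2} = 8503056$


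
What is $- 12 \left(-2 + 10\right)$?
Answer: $-96$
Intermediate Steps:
$- 12 \left(-2 + 10\right) = \left(-12\right) 8 = -96$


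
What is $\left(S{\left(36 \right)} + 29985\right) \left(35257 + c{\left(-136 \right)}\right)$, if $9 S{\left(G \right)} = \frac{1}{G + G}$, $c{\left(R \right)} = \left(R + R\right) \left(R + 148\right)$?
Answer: $\frac{621632980033}{648} \approx 9.5931 \cdot 10^{8}$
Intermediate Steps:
$c{\left(R \right)} = 2 R \left(148 + R\right)$
$S{\left(G \right)} = \frac{1}{18 G}$ ($S{\left(G \right)} = \frac{1}{9 \left(G + G\right)} = \frac{1}{9 \cdot 2 G} = \frac{\frac{1}{2} \frac{1}{G}}{9} = \frac{1}{18 G}$)
$\left(S{\left(36 \right)} + 29985\right) \left(35257 + c{\left(-136 \right)}\right) = \left(\frac{1}{18 \cdot 36} + 29985\right) \left(35257 + 2 \left(-136\right) \left(148 - 136\right)\right) = \left(\frac{1}{18} \cdot \frac{1}{36} + 29985\right) \left(35257 + 2 \left(-136\right) 12\right) = \left(\frac{1}{648} + 29985\right) \left(35257 - 3264\right) = \frac{19430281}{648} \cdot 31993 = \frac{621632980033}{648}$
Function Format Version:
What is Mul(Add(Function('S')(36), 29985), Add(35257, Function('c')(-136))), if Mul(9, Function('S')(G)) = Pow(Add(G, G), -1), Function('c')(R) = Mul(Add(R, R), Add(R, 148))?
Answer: Rational(621632980033, 648) ≈ 9.5931e+8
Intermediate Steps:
Function('c')(R) = Mul(2, R, Add(148, R)) (Function('c')(R) = Mul(Mul(2, R), Add(148, R)) = Mul(2, R, Add(148, R)))
Function('S')(G) = Mul(Rational(1, 18), Pow(G, -1)) (Function('S')(G) = Mul(Rational(1, 9), Pow(Add(G, G), -1)) = Mul(Rational(1, 9), Pow(Mul(2, G), -1)) = Mul(Rational(1, 9), Mul(Rational(1, 2), Pow(G, -1))) = Mul(Rational(1, 18), Pow(G, -1)))
Mul(Add(Function('S')(36), 29985), Add(35257, Function('c')(-136))) = Mul(Add(Mul(Rational(1, 18), Pow(36, -1)), 29985), Add(35257, Mul(2, -136, Add(148, -136)))) = Mul(Add(Mul(Rational(1, 18), Rational(1, 36)), 29985), Add(35257, Mul(2, -136, 12))) = Mul(Add(Rational(1, 648), 29985), Add(35257, -3264)) = Mul(Rational(19430281, 648), 31993) = Rational(621632980033, 648)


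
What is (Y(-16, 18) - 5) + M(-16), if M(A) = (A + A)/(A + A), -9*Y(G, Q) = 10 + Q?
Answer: -64/9 ≈ -7.1111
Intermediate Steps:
Y(G, Q) = -10/9 - Q/9 (Y(G, Q) = -(10 + Q)/9 = -10/9 - Q/9)
M(A) = 1 (M(A) = (2*A)/((2*A)) = (2*A)*(1/(2*A)) = 1)
(Y(-16, 18) - 5) + M(-16) = ((-10/9 - 1/9*18) - 5) + 1 = ((-10/9 - 2) - 5) + 1 = (-28/9 - 5) + 1 = -73/9 + 1 = -64/9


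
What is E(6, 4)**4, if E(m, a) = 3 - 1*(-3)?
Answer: 1296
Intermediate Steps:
E(m, a) = 6 (E(m, a) = 3 + 3 = 6)
E(6, 4)**4 = 6**4 = 1296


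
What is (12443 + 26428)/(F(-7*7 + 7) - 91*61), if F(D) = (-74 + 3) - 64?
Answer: -38871/5686 ≈ -6.8363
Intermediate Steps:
F(D) = -135 (F(D) = -71 - 64 = -135)
(12443 + 26428)/(F(-7*7 + 7) - 91*61) = (12443 + 26428)/(-135 - 91*61) = 38871/(-135 - 5551) = 38871/(-5686) = 38871*(-1/5686) = -38871/5686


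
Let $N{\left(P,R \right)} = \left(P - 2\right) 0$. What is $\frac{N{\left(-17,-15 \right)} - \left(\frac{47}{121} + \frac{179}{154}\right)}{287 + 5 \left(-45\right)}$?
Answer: $- \frac{2627}{105028} \approx -0.025012$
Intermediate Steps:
$N{\left(P,R \right)} = 0$ ($N{\left(P,R \right)} = \left(-2 + P\right) 0 = 0$)
$\frac{N{\left(-17,-15 \right)} - \left(\frac{47}{121} + \frac{179}{154}\right)}{287 + 5 \left(-45\right)} = \frac{0 - \left(\frac{47}{121} + \frac{179}{154}\right)}{287 + 5 \left(-45\right)} = \frac{0 - \frac{2627}{1694}}{287 - 225} = \frac{0 - \frac{2627}{1694}}{62} = \left(0 - \frac{2627}{1694}\right) \frac{1}{62} = \left(- \frac{2627}{1694}\right) \frac{1}{62} = - \frac{2627}{105028}$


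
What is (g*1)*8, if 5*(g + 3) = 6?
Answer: -72/5 ≈ -14.400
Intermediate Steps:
g = -9/5 (g = -3 + (⅕)*6 = -3 + 6/5 = -9/5 ≈ -1.8000)
(g*1)*8 = -9/5*1*8 = -9/5*8 = -72/5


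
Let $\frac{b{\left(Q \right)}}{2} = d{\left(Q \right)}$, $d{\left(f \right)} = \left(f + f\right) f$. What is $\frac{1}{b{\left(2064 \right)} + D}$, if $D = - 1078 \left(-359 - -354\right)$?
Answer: $\frac{1}{17045774} \approx 5.8666 \cdot 10^{-8}$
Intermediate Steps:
$d{\left(f \right)} = 2 f^{2}$ ($d{\left(f \right)} = 2 f f = 2 f^{2}$)
$b{\left(Q \right)} = 4 Q^{2}$ ($b{\left(Q \right)} = 2 \cdot 2 Q^{2} = 4 Q^{2}$)
$D = 5390$ ($D = - 1078 \left(-359 + 354\right) = \left(-1078\right) \left(-5\right) = 5390$)
$\frac{1}{b{\left(2064 \right)} + D} = \frac{1}{4 \cdot 2064^{2} + 5390} = \frac{1}{4 \cdot 4260096 + 5390} = \frac{1}{17040384 + 5390} = \frac{1}{17045774}$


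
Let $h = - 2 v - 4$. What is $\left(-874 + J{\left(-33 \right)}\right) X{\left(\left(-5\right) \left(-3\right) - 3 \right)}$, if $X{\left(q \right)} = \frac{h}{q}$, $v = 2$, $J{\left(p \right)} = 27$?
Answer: $\frac{1694}{3} \approx 564.67$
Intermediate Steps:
$h = -8$ ($h = \left(-2\right) 2 - 4 = -4 - 4 = -8$)
$X{\left(q \right)} = - \frac{8}{q}$
$\left(-874 + J{\left(-33 \right)}\right) X{\left(\left(-5\right) \left(-3\right) - 3 \right)} = \left(-874 + 27\right) \left(- \frac{8}{\left(-5\right) \left(-3\right) - 3}\right) = - 847 \left(- \frac{8}{15 - 3}\right) = - 847 \left(- \frac{8}{12}\right) = - 847 \left(\left(-8\right) \frac{1}{12}\right) = \left(-847\right) \left(- \frac{2}{3}\right) = \frac{1694}{3}$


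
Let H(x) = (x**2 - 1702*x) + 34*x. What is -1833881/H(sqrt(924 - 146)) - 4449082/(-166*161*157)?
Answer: 10034906499357/5835448674986 + 764728377*sqrt(778)/540991247 ≈ 41.148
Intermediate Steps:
H(x) = x**2 - 1668*x
-1833881/H(sqrt(924 - 146)) - 4449082/(-166*161*157) = -1833881*1/((-1668 + sqrt(924 - 146))*sqrt(924 - 146)) - 4449082/(-166*161*157) = -1833881*sqrt(778)/(778*(-1668 + sqrt(778))) - 4449082/((-26726*157)) = -1833881*sqrt(778)/(778*(-1668 + sqrt(778))) - 4449082/(-4195982) = -1833881*sqrt(778)/(778*(-1668 + sqrt(778))) - 4449082*(-1/4195982) = -1833881*sqrt(778)/(778*(-1668 + sqrt(778))) + 2224541/2097991 = 2224541/2097991 - 1833881*sqrt(778)/(778*(-1668 + sqrt(778)))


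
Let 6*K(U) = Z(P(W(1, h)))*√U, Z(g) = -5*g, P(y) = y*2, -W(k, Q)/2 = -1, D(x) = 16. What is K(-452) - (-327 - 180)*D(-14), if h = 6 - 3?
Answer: 8112 - 20*I*√113/3 ≈ 8112.0 - 70.868*I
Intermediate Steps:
h = 3
W(k, Q) = 2 (W(k, Q) = -2*(-1) = 2)
P(y) = 2*y
K(U) = -10*√U/3 (K(U) = ((-10*2)*√U)/6 = ((-5*4)*√U)/6 = (-20*√U)/6 = -10*√U/3)
K(-452) - (-327 - 180)*D(-14) = -20*I*√113/3 - (-327 - 180)*16 = -20*I*√113/3 - (-507)*16 = -20*I*√113/3 - 1*(-8112) = -20*I*√113/3 + 8112 = 8112 - 20*I*√113/3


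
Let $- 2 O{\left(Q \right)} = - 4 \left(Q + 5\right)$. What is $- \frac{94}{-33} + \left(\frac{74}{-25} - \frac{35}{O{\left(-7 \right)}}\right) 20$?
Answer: $\frac{19577}{165} \approx 118.65$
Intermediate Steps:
$O{\left(Q \right)} = 10 + 2 Q$ ($O{\left(Q \right)} = - \frac{\left(-4\right) \left(Q + 5\right)}{2} = - \frac{\left(-4\right) \left(5 + Q\right)}{2} = - \frac{-20 - 4 Q}{2} = 10 + 2 Q$)
$- \frac{94}{-33} + \left(\frac{74}{-25} - \frac{35}{O{\left(-7 \right)}}\right) 20 = - \frac{94}{-33} + \left(\frac{74}{-25} - \frac{35}{10 + 2 \left(-7\right)}\right) 20 = \left(-94\right) \left(- \frac{1}{33}\right) + \left(74 \left(- \frac{1}{25}\right) - \frac{35}{10 - 14}\right) 20 = \frac{94}{33} + \left(- \frac{74}{25} - \frac{35}{-4}\right) 20 = \frac{94}{33} + \left(- \frac{74}{25} - - \frac{35}{4}\right) 20 = \frac{94}{33} + \left(- \frac{74}{25} + \frac{35}{4}\right) 20 = \frac{94}{33} + \frac{579}{100} \cdot 20 = \frac{94}{33} + \frac{579}{5} = \frac{19577}{165}$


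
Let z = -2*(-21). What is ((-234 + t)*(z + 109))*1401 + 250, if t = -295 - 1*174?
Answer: -148720103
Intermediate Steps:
t = -469 (t = -295 - 174 = -469)
z = 42
((-234 + t)*(z + 109))*1401 + 250 = ((-234 - 469)*(42 + 109))*1401 + 250 = -703*151*1401 + 250 = -106153*1401 + 250 = -148720353 + 250 = -148720103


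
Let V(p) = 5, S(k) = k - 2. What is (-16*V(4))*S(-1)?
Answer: 240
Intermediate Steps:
S(k) = -2 + k
(-16*V(4))*S(-1) = (-16*5)*(-2 - 1) = -80*(-3) = 240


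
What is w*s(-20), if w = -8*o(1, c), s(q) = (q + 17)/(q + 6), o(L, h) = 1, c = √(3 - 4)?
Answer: -12/7 ≈ -1.7143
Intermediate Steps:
c = I (c = √(-1) = I ≈ 1.0*I)
s(q) = (17 + q)/(6 + q)
w = -8 (w = -8*1 = -8)
w*s(-20) = -8*(17 - 20)/(6 - 20) = -8*(-3)/(-14) = -(-4)*(-3)/7 = -8*3/14 = -12/7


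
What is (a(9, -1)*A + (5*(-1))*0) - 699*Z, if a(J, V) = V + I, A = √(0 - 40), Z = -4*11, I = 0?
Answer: 30756 - 2*I*√10 ≈ 30756.0 - 6.3246*I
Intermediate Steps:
Z = -44
A = 2*I*√10 (A = √(-40) = 2*I*√10 ≈ 6.3246*I)
a(J, V) = V (a(J, V) = V + 0 = V)
(a(9, -1)*A + (5*(-1))*0) - 699*Z = (-2*I*√10 + (5*(-1))*0) - 699*(-44) = (-2*I*√10 - 5*0) + 30756 = (-2*I*√10 + 0) + 30756 = -2*I*√10 + 30756 = 30756 - 2*I*√10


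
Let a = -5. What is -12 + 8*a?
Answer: -52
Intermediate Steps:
-12 + 8*a = -12 + 8*(-5) = -12 - 40 = -52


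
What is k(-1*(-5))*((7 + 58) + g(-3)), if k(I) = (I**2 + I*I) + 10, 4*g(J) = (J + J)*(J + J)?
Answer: 4440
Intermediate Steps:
g(J) = J**2 (g(J) = ((J + J)*(J + J))/4 = ((2*J)*(2*J))/4 = (4*J**2)/4 = J**2)
k(I) = 10 + 2*I**2 (k(I) = (I**2 + I**2) + 10 = 2*I**2 + 10 = 10 + 2*I**2)
k(-1*(-5))*((7 + 58) + g(-3)) = (10 + 2*(-1*(-5))**2)*((7 + 58) + (-3)**2) = (10 + 2*5**2)*(65 + 9) = (10 + 2*25)*74 = (10 + 50)*74 = 60*74 = 4440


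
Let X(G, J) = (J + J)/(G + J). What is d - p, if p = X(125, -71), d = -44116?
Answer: -1191061/27 ≈ -44113.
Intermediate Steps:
X(G, J) = 2*J/(G + J) (X(G, J) = (2*J)/(G + J) = 2*J/(G + J))
p = -71/27 (p = 2*(-71)/(125 - 71) = 2*(-71)/54 = 2*(-71)*(1/54) = -71/27 ≈ -2.6296)
d - p = -44116 - 1*(-71/27) = -44116 + 71/27 = -1191061/27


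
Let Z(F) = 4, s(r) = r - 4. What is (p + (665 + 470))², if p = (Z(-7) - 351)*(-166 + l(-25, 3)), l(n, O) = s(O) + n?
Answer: 4591282081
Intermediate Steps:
s(r) = -4 + r
l(n, O) = -4 + O + n (l(n, O) = (-4 + O) + n = -4 + O + n)
p = 66624 (p = (4 - 351)*(-166 + (-4 + 3 - 25)) = -347*(-166 - 26) = -347*(-192) = 66624)
(p + (665 + 470))² = (66624 + (665 + 470))² = (66624 + 1135)² = 67759² = 4591282081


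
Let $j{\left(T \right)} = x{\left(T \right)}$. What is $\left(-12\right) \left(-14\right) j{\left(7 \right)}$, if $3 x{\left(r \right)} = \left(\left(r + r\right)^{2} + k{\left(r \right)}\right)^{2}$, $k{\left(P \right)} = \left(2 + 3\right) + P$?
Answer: $2422784$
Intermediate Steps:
$k{\left(P \right)} = 5 + P$
$x{\left(r \right)} = \frac{\left(5 + r + 4 r^{2}\right)^{2}}{3}$ ($x{\left(r \right)} = \frac{\left(\left(r + r\right)^{2} + \left(5 + r\right)\right)^{2}}{3} = \frac{\left(\left(2 r\right)^{2} + \left(5 + r\right)\right)^{2}}{3} = \frac{\left(4 r^{2} + \left(5 + r\right)\right)^{2}}{3} = \frac{\left(5 + r + 4 r^{2}\right)^{2}}{3}$)
$j{\left(T \right)} = \frac{\left(5 + T + 4 T^{2}\right)^{2}}{3}$
$\left(-12\right) \left(-14\right) j{\left(7 \right)} = \left(-12\right) \left(-14\right) \frac{\left(5 + 7 + 4 \cdot 7^{2}\right)^{2}}{3} = 168 \frac{\left(5 + 7 + 4 \cdot 49\right)^{2}}{3} = 168 \frac{\left(5 + 7 + 196\right)^{2}}{3} = 168 \frac{208^{2}}{3} = 168 \cdot \frac{1}{3} \cdot 43264 = 168 \cdot \frac{43264}{3} = 2422784$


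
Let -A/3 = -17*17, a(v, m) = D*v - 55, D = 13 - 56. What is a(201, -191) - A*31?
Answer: -35575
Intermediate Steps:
D = -43
a(v, m) = -55 - 43*v (a(v, m) = -43*v - 55 = -55 - 43*v)
A = 867 (A = -(-51)*17 = -3*(-289) = 867)
a(201, -191) - A*31 = (-55 - 43*201) - 867*31 = (-55 - 8643) - 1*26877 = -8698 - 26877 = -35575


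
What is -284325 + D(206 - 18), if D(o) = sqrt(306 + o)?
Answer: -284325 + sqrt(494) ≈ -2.8430e+5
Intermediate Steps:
-284325 + D(206 - 18) = -284325 + sqrt(306 + (206 - 18)) = -284325 + sqrt(306 + 188) = -284325 + sqrt(494)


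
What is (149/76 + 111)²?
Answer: 73702225/5776 ≈ 12760.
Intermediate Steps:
(149/76 + 111)² = (8585/76)² = 73702225/5776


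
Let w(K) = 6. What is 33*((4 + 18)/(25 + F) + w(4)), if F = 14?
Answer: 2816/13 ≈ 216.62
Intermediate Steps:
33*((4 + 18)/(25 + F) + w(4)) = 33*((4 + 18)/(25 + 14) + 6) = 33*(22/39 + 6) = 33*(256/39) = 2816/13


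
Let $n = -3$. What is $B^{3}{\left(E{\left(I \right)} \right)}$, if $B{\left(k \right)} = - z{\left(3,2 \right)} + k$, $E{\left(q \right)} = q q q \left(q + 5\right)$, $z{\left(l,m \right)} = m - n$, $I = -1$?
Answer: $-729$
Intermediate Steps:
$z{\left(l,m \right)} = 3 + m$ ($z{\left(l,m \right)} = m - -3 = m + 3 = 3 + m$)
$E{\left(q \right)} = q^{3} \left(5 + q\right)$ ($E{\left(q \right)} = q^{2} q \left(5 + q\right) = q^{3} \left(5 + q\right)$)
$B{\left(k \right)} = -5 + k$ ($B{\left(k \right)} = - (3 + 2) + k = \left(-1\right) 5 + k = -5 + k$)
$B^{3}{\left(E{\left(I \right)} \right)} = \left(-5 + \left(-1\right)^{3} \left(5 - 1\right)\right)^{3} = \left(-5 - 4\right)^{3} = \left(-9\right)^{3} = -729$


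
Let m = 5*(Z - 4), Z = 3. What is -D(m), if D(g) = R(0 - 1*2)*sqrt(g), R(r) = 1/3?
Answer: -I*sqrt(5)/3 ≈ -0.74536*I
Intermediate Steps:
R(r) = 1/3
m = -5 (m = 5*(3 - 4) = 5*(-1) = -5)
D(g) = sqrt(g)/3
-D(m) = -sqrt(-5)/3 = -I*sqrt(5)/3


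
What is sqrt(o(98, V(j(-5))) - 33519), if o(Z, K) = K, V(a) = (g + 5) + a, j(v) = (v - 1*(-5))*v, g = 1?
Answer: I*sqrt(33513) ≈ 183.07*I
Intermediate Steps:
j(v) = v*(5 + v) (j(v) = (v + 5)*v = (5 + v)*v = v*(5 + v))
V(a) = 6 + a (V(a) = (1 + 5) + a = 6 + a)
sqrt(o(98, V(j(-5))) - 33519) = sqrt((6 - 5*(5 - 5)) - 33519) = sqrt((6 - 5*0) - 33519) = sqrt((6 + 0) - 33519) = sqrt(6 - 33519) = sqrt(-33513) = I*sqrt(33513)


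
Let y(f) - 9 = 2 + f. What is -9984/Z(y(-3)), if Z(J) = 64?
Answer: -156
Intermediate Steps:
y(f) = 11 + f (y(f) = 9 + (2 + f) = 11 + f)
-9984/Z(y(-3)) = -9984/64 = -9984*1/64 = -156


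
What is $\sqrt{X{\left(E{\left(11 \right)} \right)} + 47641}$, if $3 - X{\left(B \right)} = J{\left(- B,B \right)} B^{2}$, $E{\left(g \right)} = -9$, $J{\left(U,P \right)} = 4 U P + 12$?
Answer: $2 \sqrt{18229} \approx 270.03$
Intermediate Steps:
$J{\left(U,P \right)} = 12 + 4 P U$ ($J{\left(U,P \right)} = 4 P U + 12 = 12 + 4 P U$)
$X{\left(B \right)} = 3 - B^{2} \left(12 - 4 B^{2}\right)$ ($X{\left(B \right)} = 3 - \left(12 + 4 B \left(- B\right)\right) B^{2} = 3 - \left(12 - 4 B^{2}\right) B^{2} = 3 - B^{2} \left(12 - 4 B^{2}\right)$)
$\sqrt{X{\left(E{\left(11 \right)} \right)} + 47641} = \sqrt{\left(3 + 4 \left(-9\right)^{2} \left(-3 + \left(-9\right)^{2}\right)\right) + 47641} = \sqrt{\left(3 + 4 \cdot 81 \left(-3 + 81\right)\right) + 47641} = \sqrt{\left(3 + 4 \cdot 81 \cdot 78\right) + 47641} = \sqrt{\left(3 + 25272\right) + 47641} = \sqrt{25275 + 47641} = \sqrt{72916} = 2 \sqrt{18229}$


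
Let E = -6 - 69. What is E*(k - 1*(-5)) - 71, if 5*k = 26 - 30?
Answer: -386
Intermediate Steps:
k = -⅘ (k = (26 - 30)/5 = (⅕)*(-4) = -⅘ ≈ -0.80000)
E = -75
E*(k - 1*(-5)) - 71 = -75*(-⅘ - 1*(-5)) - 71 = -75*(-⅘ + 5) - 71 = -75*21/5 - 71 = -315 - 71 = -386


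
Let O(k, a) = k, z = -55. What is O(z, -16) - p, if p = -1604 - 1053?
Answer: 2602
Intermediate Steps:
p = -2657
O(z, -16) - p = -55 - 1*(-2657) = -55 + 2657 = 2602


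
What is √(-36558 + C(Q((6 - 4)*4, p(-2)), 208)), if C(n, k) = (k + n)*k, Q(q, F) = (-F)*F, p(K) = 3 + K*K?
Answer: I*√3486 ≈ 59.042*I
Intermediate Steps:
p(K) = 3 + K²
Q(q, F) = -F²
C(n, k) = k*(k + n)
√(-36558 + C(Q((6 - 4)*4, p(-2)), 208)) = √(-36558 + 208*(208 - (3 + (-2)²)²)) = √(-36558 + 208*(208 - (3 + 4)²)) = √(-36558 + 208*(208 - 1*7²)) = √(-36558 + 208*(208 - 1*49)) = √(-36558 + 208*(208 - 49)) = √(-36558 + 208*159) = √(-36558 + 33072) = √(-3486) = I*√3486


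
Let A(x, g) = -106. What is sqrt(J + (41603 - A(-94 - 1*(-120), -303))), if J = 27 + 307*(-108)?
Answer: 2*sqrt(2145) ≈ 92.628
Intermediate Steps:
J = -33129 (J = 27 - 33156 = -33129)
sqrt(J + (41603 - A(-94 - 1*(-120), -303))) = sqrt(-33129 + (41603 - 1*(-106))) = sqrt(-33129 + (41603 + 106)) = sqrt(-33129 + 41709) = sqrt(8580) = 2*sqrt(2145)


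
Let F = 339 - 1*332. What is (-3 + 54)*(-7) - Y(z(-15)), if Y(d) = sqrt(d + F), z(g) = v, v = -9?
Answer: -357 - I*sqrt(2) ≈ -357.0 - 1.4142*I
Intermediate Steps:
z(g) = -9
F = 7 (F = 339 - 332 = 7)
Y(d) = sqrt(7 + d) (Y(d) = sqrt(d + 7) = sqrt(7 + d))
(-3 + 54)*(-7) - Y(z(-15)) = (-3 + 54)*(-7) - sqrt(7 - 9) = 51*(-7) - sqrt(-2) = -357 - I*sqrt(2)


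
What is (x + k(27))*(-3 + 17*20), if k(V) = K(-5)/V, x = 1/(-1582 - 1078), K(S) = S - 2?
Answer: -6284039/71820 ≈ -87.497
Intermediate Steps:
K(S) = -2 + S
x = -1/2660 (x = 1/(-2660) = -1/2660 ≈ -0.00037594)
k(V) = -7/V (k(V) = (-2 - 5)/V = -7/V)
(x + k(27))*(-3 + 17*20) = (-1/2660 - 7/27)*(-3 + 17*20) = (-1/2660 - 7*1/27)*(-3 + 340) = (-1/2660 - 7/27)*337 = -18647/71820*337 = -6284039/71820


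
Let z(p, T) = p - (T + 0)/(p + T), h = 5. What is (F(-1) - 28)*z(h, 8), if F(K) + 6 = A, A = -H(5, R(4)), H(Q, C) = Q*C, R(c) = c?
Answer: -3078/13 ≈ -236.77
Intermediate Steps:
H(Q, C) = C*Q
A = -20 (A = -4*5 = -1*20 = -20)
z(p, T) = p - T/(T + p)
F(K) = -26 (F(K) = -6 - 20 = -26)
(F(-1) - 28)*z(h, 8) = (-26 - 28)*((5**2 - 1*8 + 8*5)/(8 + 5)) = -54*(25 - 8 + 40)/13 = -54*57/13 = -3078/13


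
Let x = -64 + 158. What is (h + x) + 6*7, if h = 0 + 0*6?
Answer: 136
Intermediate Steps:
x = 94
h = 0 (h = 0 + 0 = 0)
(h + x) + 6*7 = (0 + 94) + 6*7 = 94 + 42 = 136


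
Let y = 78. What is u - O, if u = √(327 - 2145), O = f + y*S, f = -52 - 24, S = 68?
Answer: -5228 + 3*I*√202 ≈ -5228.0 + 42.638*I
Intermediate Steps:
f = -76
O = 5228 (O = -76 + 78*68 = -76 + 5304 = 5228)
u = 3*I*√202 (u = √(-1818) = 3*I*√202 ≈ 42.638*I)
u - O = 3*I*√202 - 1*5228 = 3*I*√202 - 5228 = -5228 + 3*I*√202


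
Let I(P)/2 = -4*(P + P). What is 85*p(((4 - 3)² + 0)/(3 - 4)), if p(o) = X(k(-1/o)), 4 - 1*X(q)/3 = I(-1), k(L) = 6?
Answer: -3060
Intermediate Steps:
I(P) = -16*P (I(P) = 2*(-4*(P + P)) = 2*(-8*P) = -16*P)
X(q) = -36 (X(q) = 12 - (-48)*(-1) = 12 - 3*16 = 12 - 48 = -36)
p(o) = -36
85*p(((4 - 3)² + 0)/(3 - 4)) = 85*(-36) = -3060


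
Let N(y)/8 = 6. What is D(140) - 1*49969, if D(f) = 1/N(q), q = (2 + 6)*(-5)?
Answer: -2398511/48 ≈ -49969.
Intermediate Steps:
q = -40 (q = 8*(-5) = -40)
N(y) = 48 (N(y) = 8*6 = 48)
D(f) = 1/48
D(140) - 1*49969 = 1/48 - 1*49969 = 1/48 - 49969 = -2398511/48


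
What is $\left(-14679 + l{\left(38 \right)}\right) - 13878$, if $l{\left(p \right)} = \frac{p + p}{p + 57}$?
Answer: $- \frac{142781}{5} \approx -28556.0$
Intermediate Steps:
$l{\left(p \right)} = \frac{2 p}{57 + p}$
$\left(-14679 + l{\left(38 \right)}\right) - 13878 = \left(-14679 + 2 \cdot 38 \frac{1}{57 + 38}\right) - 13878 = \left(-14679 + 2 \cdot 38 \cdot \frac{1}{95}\right) - 13878 = \left(-14679 + \frac{4}{5}\right) - 13878 = - \frac{73391}{5} - 13878 = - \frac{142781}{5}$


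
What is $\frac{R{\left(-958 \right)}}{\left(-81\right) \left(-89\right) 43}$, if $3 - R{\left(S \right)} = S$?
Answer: $\frac{961}{309987} \approx 0.0031001$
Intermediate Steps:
$R{\left(S \right)} = 3 - S$
$\frac{R{\left(-958 \right)}}{\left(-81\right) \left(-89\right) 43} = \frac{3 - -958}{\left(-81\right) \left(-89\right) 43} = \frac{3 + 958}{7209 \cdot 43} = \frac{961}{309987}$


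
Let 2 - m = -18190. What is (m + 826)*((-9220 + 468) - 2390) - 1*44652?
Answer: -211943208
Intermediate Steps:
m = 18192 (m = 2 - 1*(-18190) = 2 + 18190 = 18192)
(m + 826)*((-9220 + 468) - 2390) - 1*44652 = (18192 + 826)*((-9220 + 468) - 2390) - 1*44652 = 19018*(-8752 - 2390) - 44652 = 19018*(-11142) - 44652 = -211898556 - 44652 = -211943208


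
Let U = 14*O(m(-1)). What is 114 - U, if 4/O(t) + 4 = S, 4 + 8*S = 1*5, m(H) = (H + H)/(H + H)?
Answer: 3982/31 ≈ 128.45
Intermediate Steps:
m(H) = 1 (m(H) = (2*H)/((2*H)) = (2*H)*(1/(2*H)) = 1)
S = ⅛ (S = -½ + (1*5)/8 = -½ + (⅛)*5 = -½ + 5/8 = ⅛ ≈ 0.12500)
O(t) = -32/31 (O(t) = 4/(-4 + ⅛) = 4/(-31/8) = 4*(-8/31) = -32/31)
U = -448/31 (U = 14*(-32/31) = -448/31 ≈ -14.452)
114 - U = 114 - 1*(-448/31) = 114 + 448/31 = 3982/31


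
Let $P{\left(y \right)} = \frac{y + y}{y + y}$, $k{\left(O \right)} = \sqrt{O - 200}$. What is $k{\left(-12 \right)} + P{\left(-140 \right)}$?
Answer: $1 + 2 i \sqrt{53} \approx 1.0 + 14.56 i$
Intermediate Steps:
$k{\left(O \right)} = \sqrt{-200 + O}$
$P{\left(y \right)} = 1$ ($P{\left(y \right)} = \frac{2 y}{2 y} = 2 y \frac{1}{2 y} = 1$)
$k{\left(-12 \right)} + P{\left(-140 \right)} = \sqrt{-200 - 12} + 1 = \sqrt{-212} + 1 = 2 i \sqrt{53} + 1 = 1 + 2 i \sqrt{53}$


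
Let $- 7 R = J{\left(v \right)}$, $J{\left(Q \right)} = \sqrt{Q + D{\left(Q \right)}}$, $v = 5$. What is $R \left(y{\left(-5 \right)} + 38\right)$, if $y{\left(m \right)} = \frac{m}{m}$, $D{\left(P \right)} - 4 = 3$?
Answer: $- \frac{78 \sqrt{3}}{7} \approx -19.3$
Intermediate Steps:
$D{\left(P \right)} = 7$ ($D{\left(P \right)} = 4 + 3 = 7$)
$J{\left(Q \right)} = \sqrt{7 + Q}$ ($J{\left(Q \right)} = \sqrt{Q + 7} = \sqrt{7 + Q}$)
$R = - \frac{2 \sqrt{3}}{7}$ ($R = - \frac{\sqrt{7 + 5}}{7} = - \frac{\sqrt{12}}{7} = - \frac{2 \sqrt{3}}{7} \approx -0.49487$)
$y{\left(m \right)} = 1$
$R \left(y{\left(-5 \right)} + 38\right) = - \frac{2 \sqrt{3}}{7} \left(1 + 38\right) = - \frac{2 \sqrt{3}}{7} \cdot 39 = - \frac{78 \sqrt{3}}{7}$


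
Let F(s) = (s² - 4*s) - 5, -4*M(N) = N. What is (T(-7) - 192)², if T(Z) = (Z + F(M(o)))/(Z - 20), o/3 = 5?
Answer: 769452121/20736 ≈ 37107.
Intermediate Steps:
o = 15 (o = 3*5 = 15)
M(N) = -N/4
F(s) = -5 + s² - 4*s
T(Z) = (385/16 + Z)/(-20 + Z) (T(Z) = (Z + (-5 + (-¼*15)² - (-1)*15))/(Z - 20) = (Z + (-5 + (-15/4)² - 4*(-15/4)))/(-20 + Z) = (Z + (-5 + 225/16 + 15))/(-20 + Z) = (Z + 385/16)/(-20 + Z) = (385/16 + Z)/(-20 + Z))
(T(-7) - 192)² = ((385/16 - 7)/(-20 - 7) - 192)² = ((273/16)/(-27) - 192)² = (-1/27*273/16 - 192)² = (-91/144 - 192)² = (-27739/144)² = 769452121/20736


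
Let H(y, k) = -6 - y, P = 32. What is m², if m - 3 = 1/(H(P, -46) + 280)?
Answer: 528529/58564 ≈ 9.0248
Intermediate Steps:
m = 727/242 (m = 3 + 1/((-6 - 1*32) + 280) = 3 + 1/((-6 - 32) + 280) = 3 + 1/(-38 + 280) = 3 + 1/242 = 727/242 ≈ 3.0041)
m² = (727/242)² = 528529/58564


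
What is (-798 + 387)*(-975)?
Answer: 400725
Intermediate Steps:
(-798 + 387)*(-975) = -411*(-975) = 400725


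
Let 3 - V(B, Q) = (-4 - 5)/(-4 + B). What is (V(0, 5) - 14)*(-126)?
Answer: 3339/2 ≈ 1669.5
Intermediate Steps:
V(B, Q) = 3 + 9/(-4 + B) (V(B, Q) = 3 - (-4 - 5)/(-4 + B) = 3 - (-9)/(-4 + B) = 3 + 9/(-4 + B))
(V(0, 5) - 14)*(-126) = (3*(-1 + 0)/(-4 + 0) - 14)*(-126) = (3*(-1)/(-4) - 14)*(-126) = (3*(-¼)*(-1) - 14)*(-126) = (¾ - 14)*(-126) = -53/4*(-126) = 3339/2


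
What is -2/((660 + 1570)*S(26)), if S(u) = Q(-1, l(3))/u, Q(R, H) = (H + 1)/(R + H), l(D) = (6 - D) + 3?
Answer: -26/1561 ≈ -0.016656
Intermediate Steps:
l(D) = 9 - D
Q(R, H) = (1 + H)/(H + R)
S(u) = 7/(5*u) (S(u) = ((1 + (9 - 1*3))/((9 - 1*3) - 1))/u = ((1 + (9 - 3))/((9 - 3) - 1))/u = ((1 + 6)/(6 - 1))/u = (7/5)/u = ((1/5)*7)/u = 7/(5*u))
-2/((660 + 1570)*S(26)) = -2/((660 + 1570)*((7/5)/26)) = -2/(2230*((7/5)*(1/26))) = -1/(1115*7/130) = -130/(1115*7) = -2*13/1561 = -26/1561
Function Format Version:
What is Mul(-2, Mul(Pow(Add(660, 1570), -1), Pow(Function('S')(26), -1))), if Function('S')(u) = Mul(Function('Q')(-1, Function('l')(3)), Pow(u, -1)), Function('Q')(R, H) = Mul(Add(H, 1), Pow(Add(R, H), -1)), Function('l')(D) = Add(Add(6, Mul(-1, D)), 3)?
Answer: Rational(-26, 1561) ≈ -0.016656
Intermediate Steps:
Function('l')(D) = Add(9, Mul(-1, D))
Function('Q')(R, H) = Mul(Pow(Add(H, R), -1), Add(1, H)) (Function('Q')(R, H) = Mul(Add(1, H), Pow(Add(H, R), -1)) = Mul(Pow(Add(H, R), -1), Add(1, H)))
Function('S')(u) = Mul(Rational(7, 5), Pow(u, -1)) (Function('S')(u) = Mul(Mul(Pow(Add(Add(9, Mul(-1, 3)), -1), -1), Add(1, Add(9, Mul(-1, 3)))), Pow(u, -1)) = Mul(Mul(Pow(Add(Add(9, -3), -1), -1), Add(1, Add(9, -3))), Pow(u, -1)) = Mul(Mul(Pow(Add(6, -1), -1), Add(1, 6)), Pow(u, -1)) = Mul(Mul(Pow(5, -1), 7), Pow(u, -1)) = Mul(Mul(Rational(1, 5), 7), Pow(u, -1)) = Mul(Rational(7, 5), Pow(u, -1)))
Mul(-2, Mul(Pow(Add(660, 1570), -1), Pow(Function('S')(26), -1))) = Mul(-2, Mul(Pow(Add(660, 1570), -1), Pow(Mul(Rational(7, 5), Pow(26, -1)), -1))) = Mul(-2, Mul(Pow(2230, -1), Pow(Mul(Rational(7, 5), Rational(1, 26)), -1))) = Mul(-2, Mul(Rational(1, 2230), Pow(Rational(7, 130), -1))) = Mul(-2, Mul(Rational(1, 2230), Rational(130, 7))) = Mul(-2, Rational(13, 1561)) = Rational(-26, 1561)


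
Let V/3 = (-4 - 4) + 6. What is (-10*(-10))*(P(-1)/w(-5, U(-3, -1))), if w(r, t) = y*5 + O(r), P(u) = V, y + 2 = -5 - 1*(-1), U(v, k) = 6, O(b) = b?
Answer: 120/7 ≈ 17.143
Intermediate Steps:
V = -6 (V = 3*((-4 - 4) + 6) = 3*(-8 + 6) = 3*(-2) = -6)
y = -6 (y = -2 + (-5 - 1*(-1)) = -2 + (-5 + 1) = -2 - 4 = -6)
P(u) = -6
w(r, t) = -30 + r (w(r, t) = -6*5 + r = -30 + r)
(-10*(-10))*(P(-1)/w(-5, U(-3, -1))) = (-10*(-10))*(-6/(-30 - 5)) = 100*(-6/(-35)) = 100*(-6*(-1/35)) = 100*(6/35) = 120/7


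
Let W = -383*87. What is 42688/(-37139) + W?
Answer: -1237551307/37139 ≈ -33322.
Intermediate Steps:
W = -33321
42688/(-37139) + W = 42688/(-37139) - 33321 = 42688*(-1/37139) - 33321 = -42688/37139 - 33321 = -1237551307/37139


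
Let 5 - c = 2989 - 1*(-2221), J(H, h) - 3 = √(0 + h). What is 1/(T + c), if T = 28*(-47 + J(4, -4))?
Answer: -6437/41438105 - 56*I/41438105 ≈ -0.00015534 - 1.3514e-6*I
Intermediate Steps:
J(H, h) = 3 + √h (J(H, h) = 3 + √(0 + h) = 3 + √h)
T = -1232 + 56*I (T = 28*(-47 + (3 + √(-4))) = 28*(-47 + (3 + 2*I)) = 28*(-44 + 2*I) = -1232 + 56*I ≈ -1232.0 + 56.0*I)
c = -5205 (c = 5 - (2989 - 1*(-2221)) = 5 - (2989 + 2221) = 5 - 1*5210 = 5 - 5210 = -5205)
1/(T + c) = 1/((-1232 + 56*I) - 5205) = 1/(-6437 + 56*I) = (-6437 - 56*I)/41438105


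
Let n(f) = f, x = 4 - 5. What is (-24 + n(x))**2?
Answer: 625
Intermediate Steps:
x = -1
(-24 + n(x))**2 = (-24 - 1)**2 = (-25)**2 = 625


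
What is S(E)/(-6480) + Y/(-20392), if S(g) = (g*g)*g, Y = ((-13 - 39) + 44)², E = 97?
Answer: -2326455317/16517520 ≈ -140.85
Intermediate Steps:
Y = 64 (Y = (-52 + 44)² = (-8)² = 64)
S(g) = g³ (S(g) = g²*g = g³)
S(E)/(-6480) + Y/(-20392) = 97³/(-6480) + 64/(-20392) = 912673*(-1/6480) + 64*(-1/20392) = -912673/6480 - 8/2549 = -2326455317/16517520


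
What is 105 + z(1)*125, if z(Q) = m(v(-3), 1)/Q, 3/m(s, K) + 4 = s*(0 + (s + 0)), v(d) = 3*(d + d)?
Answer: 6795/64 ≈ 106.17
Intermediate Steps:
v(d) = 6*d (v(d) = 3*(2*d) = 6*d)
m(s, K) = 3/(-4 + s²) (m(s, K) = 3/(-4 + s*(0 + (s + 0))) = 3/(-4 + s*(0 + s)) = 3/(-4 + s*s) = 3/(-4 + s²))
z(Q) = 3/(320*Q) (z(Q) = (3/(-4 + (6*(-3))²))/Q = (3/(-4 + (-18)²))/Q = (3/(-4 + 324))/Q = (3/320)/Q = (3*(1/320))/Q = 3/(320*Q))
105 + z(1)*125 = 105 + ((3/320)/1)*125 = 105 + ((3/320)*1)*125 = 105 + (3/320)*125 = 105 + 75/64 = 6795/64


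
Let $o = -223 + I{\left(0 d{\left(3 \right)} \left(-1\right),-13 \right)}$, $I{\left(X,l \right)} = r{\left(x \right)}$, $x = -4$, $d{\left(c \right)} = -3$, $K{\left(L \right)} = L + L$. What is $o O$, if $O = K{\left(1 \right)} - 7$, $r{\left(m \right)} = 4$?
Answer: $1095$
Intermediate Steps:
$K{\left(L \right)} = 2 L$
$I{\left(X,l \right)} = 4$
$O = -5$ ($O = 2 \cdot 1 - 7 = 2 - 7 = -5$)
$o = -219$ ($o = -223 + 4 = -219$)
$o O = \left(-219\right) \left(-5\right) = 1095$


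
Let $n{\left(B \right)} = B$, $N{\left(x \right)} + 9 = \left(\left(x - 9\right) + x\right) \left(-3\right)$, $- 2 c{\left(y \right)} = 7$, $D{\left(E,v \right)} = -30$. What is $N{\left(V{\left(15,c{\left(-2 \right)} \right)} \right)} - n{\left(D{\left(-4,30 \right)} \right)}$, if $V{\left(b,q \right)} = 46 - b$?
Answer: $-138$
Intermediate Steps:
$c{\left(y \right)} = - \frac{7}{2}$ ($c{\left(y \right)} = \left(- \frac{1}{2}\right) 7 = - \frac{7}{2}$)
$N{\left(x \right)} = 18 - 6 x$ ($N{\left(x \right)} = -9 + \left(\left(x - 9\right) + x\right) \left(-3\right) = -9 + \left(\left(-9 + x\right) + x\right) \left(-3\right) = -9 + \left(-9 + 2 x\right) \left(-3\right) = -9 - \left(-27 + 6 x\right) = 18 - 6 x$)
$N{\left(V{\left(15,c{\left(-2 \right)} \right)} \right)} - n{\left(D{\left(-4,30 \right)} \right)} = \left(18 - 6 \left(46 - 15\right)\right) - -30 = \left(18 - 6 \left(46 - 15\right)\right) + 30 = \left(18 - 186\right) + 30 = -168 + 30 = -138$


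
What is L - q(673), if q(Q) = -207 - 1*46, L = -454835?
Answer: -454582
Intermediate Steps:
q(Q) = -253 (q(Q) = -207 - 46 = -253)
L - q(673) = -454835 - 1*(-253) = -454835 + 253 = -454582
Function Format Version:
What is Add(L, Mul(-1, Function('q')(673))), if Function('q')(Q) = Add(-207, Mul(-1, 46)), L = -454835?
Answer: -454582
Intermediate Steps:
Function('q')(Q) = -253 (Function('q')(Q) = Add(-207, -46) = -253)
Add(L, Mul(-1, Function('q')(673))) = Add(-454835, Mul(-1, -253)) = Add(-454835, 253) = -454582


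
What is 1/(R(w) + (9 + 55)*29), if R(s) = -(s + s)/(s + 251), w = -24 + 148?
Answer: 375/695752 ≈ 0.00053899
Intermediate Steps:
w = 124
R(s) = -2*s/(251 + s)
1/(R(w) + (9 + 55)*29) = 1/(-2*124/(251 + 124) + (9 + 55)*29) = 1/(-2*124/375 + 64*29) = 1/(-2*124*1/375 + 1856) = 1/(-248/375 + 1856) = 1/(695752/375) = 375/695752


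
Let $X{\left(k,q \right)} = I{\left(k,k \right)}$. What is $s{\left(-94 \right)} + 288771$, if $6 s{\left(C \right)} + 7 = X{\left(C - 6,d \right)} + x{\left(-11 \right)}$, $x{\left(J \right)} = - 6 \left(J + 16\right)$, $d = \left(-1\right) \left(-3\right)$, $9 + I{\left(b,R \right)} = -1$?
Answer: $\frac{1732579}{6} \approx 2.8876 \cdot 10^{5}$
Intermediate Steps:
$I{\left(b,R \right)} = -10$ ($I{\left(b,R \right)} = -9 - 1 = -10$)
$d = 3$
$X{\left(k,q \right)} = -10$
$x{\left(J \right)} = -96 - 6 J$ ($x{\left(J \right)} = - 6 \left(16 + J\right) = -96 - 6 J$)
$s{\left(C \right)} = - \frac{47}{6}$ ($s{\left(C \right)} = - \frac{7}{6} + \frac{-10 - 30}{6} = - \frac{7}{6} + \frac{1}{6} \left(-40\right) = - \frac{7}{6} - \frac{20}{3} = - \frac{47}{6}$)
$s{\left(-94 \right)} + 288771 = - \frac{47}{6} + 288771 = \frac{1732579}{6}$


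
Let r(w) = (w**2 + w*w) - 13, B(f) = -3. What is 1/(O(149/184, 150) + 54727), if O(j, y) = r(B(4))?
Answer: 1/54732 ≈ 1.8271e-5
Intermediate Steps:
r(w) = -13 + 2*w**2 (r(w) = (w**2 + w**2) - 13 = 2*w**2 - 13 = -13 + 2*w**2)
O(j, y) = 5 (O(j, y) = -13 + 2*(-3)**2 = -13 + 2*9 = -13 + 18 = 5)
1/(O(149/184, 150) + 54727) = 1/(5 + 54727) = 1/54732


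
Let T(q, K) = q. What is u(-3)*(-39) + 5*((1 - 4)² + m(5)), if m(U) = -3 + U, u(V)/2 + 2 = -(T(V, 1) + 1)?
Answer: 55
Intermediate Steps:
u(V) = -6 - 2*V (u(V) = -4 + 2*(-(V + 1)) = -4 + 2*(-(1 + V)) = -4 + 2*(-1 - V) = -4 + (-2 - 2*V) = -6 - 2*V)
u(-3)*(-39) + 5*((1 - 4)² + m(5)) = (-6 - 2*(-3))*(-39) + 5*((1 - 4)² + (-3 + 5)) = (-6 + 6)*(-39) + 5*((-3)² + 2) = 0*(-39) + 5*(9 + 2) = 0 + 5*11 = 0 + 55 = 55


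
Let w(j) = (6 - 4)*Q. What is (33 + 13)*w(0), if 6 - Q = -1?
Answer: 644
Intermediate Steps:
Q = 7 (Q = 6 - 1*(-1) = 6 + 1 = 7)
w(j) = 14 (w(j) = (6 - 4)*7 = 2*7 = 14)
(33 + 13)*w(0) = (33 + 13)*14 = 46*14 = 644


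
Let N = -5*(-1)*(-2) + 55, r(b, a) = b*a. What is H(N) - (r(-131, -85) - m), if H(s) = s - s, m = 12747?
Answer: 1612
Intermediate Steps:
r(b, a) = a*b
N = 45 (N = 5*(-2) + 55 = -10 + 55 = 45)
H(s) = 0
H(N) - (r(-131, -85) - m) = 0 - (-85*(-131) - 1*12747) = 0 - (11135 - 12747) = 0 - 1*(-1612) = 0 + 1612 = 1612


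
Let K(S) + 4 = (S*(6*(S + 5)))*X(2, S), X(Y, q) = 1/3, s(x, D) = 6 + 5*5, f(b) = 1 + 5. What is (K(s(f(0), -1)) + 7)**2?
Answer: 4995225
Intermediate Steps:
f(b) = 6
s(x, D) = 31 (s(x, D) = 6 + 25 = 31)
X(Y, q) = 1/3
K(S) = -4 + S*(30 + 6*S)/3 (K(S) = -4 + (S*(6*(S + 5)))*(1/3) = -4 + (S*(6*(5 + S)))*(1/3) = -4 + (S*(30 + 6*S))*(1/3) = -4 + S*(30 + 6*S)/3)
(K(s(f(0), -1)) + 7)**2 = ((-4 + 2*31**2 + 10*31) + 7)**2 = ((-4 + 2*961 + 310) + 7)**2 = ((-4 + 1922 + 310) + 7)**2 = (2228 + 7)**2 = 2235**2 = 4995225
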